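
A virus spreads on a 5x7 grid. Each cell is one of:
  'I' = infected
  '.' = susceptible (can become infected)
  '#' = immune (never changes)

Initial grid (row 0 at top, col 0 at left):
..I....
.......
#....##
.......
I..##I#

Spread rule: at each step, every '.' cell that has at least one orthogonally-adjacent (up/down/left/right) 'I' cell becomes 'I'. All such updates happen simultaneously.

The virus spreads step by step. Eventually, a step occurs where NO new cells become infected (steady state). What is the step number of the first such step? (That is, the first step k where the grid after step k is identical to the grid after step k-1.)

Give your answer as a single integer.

Step 0 (initial): 3 infected
Step 1: +6 new -> 9 infected
Step 2: +9 new -> 18 infected
Step 3: +8 new -> 26 infected
Step 4: +2 new -> 28 infected
Step 5: +1 new -> 29 infected
Step 6: +0 new -> 29 infected

Answer: 6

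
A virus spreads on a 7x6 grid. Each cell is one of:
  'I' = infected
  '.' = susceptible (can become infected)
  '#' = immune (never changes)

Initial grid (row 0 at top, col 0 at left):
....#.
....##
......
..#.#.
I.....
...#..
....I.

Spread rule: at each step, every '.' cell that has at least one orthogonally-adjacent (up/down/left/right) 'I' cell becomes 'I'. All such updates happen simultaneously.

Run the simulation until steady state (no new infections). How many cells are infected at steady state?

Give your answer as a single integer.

Step 0 (initial): 2 infected
Step 1: +6 new -> 8 infected
Step 2: +8 new -> 16 infected
Step 3: +6 new -> 22 infected
Step 4: +5 new -> 27 infected
Step 5: +4 new -> 31 infected
Step 6: +3 new -> 34 infected
Step 7: +1 new -> 35 infected
Step 8: +0 new -> 35 infected

Answer: 35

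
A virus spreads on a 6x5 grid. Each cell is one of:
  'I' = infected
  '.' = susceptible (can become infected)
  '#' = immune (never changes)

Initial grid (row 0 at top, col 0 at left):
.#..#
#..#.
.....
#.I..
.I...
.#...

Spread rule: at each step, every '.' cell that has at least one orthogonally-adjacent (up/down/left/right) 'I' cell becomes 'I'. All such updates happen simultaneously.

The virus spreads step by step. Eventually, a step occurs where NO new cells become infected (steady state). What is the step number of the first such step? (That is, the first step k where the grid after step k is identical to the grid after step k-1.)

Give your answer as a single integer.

Step 0 (initial): 2 infected
Step 1: +5 new -> 7 infected
Step 2: +7 new -> 14 infected
Step 3: +6 new -> 20 infected
Step 4: +3 new -> 23 infected
Step 5: +0 new -> 23 infected

Answer: 5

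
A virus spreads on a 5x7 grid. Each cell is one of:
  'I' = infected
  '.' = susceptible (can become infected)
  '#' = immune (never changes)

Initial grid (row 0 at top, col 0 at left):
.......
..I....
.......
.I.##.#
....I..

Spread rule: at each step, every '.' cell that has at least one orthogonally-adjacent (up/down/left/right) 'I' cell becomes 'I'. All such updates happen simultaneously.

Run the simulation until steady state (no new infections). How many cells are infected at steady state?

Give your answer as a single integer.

Answer: 32

Derivation:
Step 0 (initial): 3 infected
Step 1: +10 new -> 13 infected
Step 2: +10 new -> 23 infected
Step 3: +5 new -> 28 infected
Step 4: +3 new -> 31 infected
Step 5: +1 new -> 32 infected
Step 6: +0 new -> 32 infected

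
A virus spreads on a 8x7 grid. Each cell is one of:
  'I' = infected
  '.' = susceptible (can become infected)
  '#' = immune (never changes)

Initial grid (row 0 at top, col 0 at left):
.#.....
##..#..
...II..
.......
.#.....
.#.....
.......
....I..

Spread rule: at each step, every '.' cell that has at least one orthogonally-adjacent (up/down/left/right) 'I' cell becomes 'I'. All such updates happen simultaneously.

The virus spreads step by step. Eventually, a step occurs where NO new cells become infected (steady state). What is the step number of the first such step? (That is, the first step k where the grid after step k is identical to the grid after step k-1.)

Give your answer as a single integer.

Answer: 7

Derivation:
Step 0 (initial): 3 infected
Step 1: +8 new -> 11 infected
Step 2: +14 new -> 25 infected
Step 3: +14 new -> 39 infected
Step 4: +7 new -> 46 infected
Step 5: +2 new -> 48 infected
Step 6: +1 new -> 49 infected
Step 7: +0 new -> 49 infected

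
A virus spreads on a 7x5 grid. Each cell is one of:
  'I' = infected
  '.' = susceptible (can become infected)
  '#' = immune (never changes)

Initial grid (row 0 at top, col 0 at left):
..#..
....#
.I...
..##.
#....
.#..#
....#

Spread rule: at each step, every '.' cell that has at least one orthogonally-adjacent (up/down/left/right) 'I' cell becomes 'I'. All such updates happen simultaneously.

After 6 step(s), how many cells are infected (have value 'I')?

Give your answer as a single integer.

Step 0 (initial): 1 infected
Step 1: +4 new -> 5 infected
Step 2: +6 new -> 11 infected
Step 3: +4 new -> 15 infected
Step 4: +4 new -> 19 infected
Step 5: +4 new -> 23 infected
Step 6: +2 new -> 25 infected

Answer: 25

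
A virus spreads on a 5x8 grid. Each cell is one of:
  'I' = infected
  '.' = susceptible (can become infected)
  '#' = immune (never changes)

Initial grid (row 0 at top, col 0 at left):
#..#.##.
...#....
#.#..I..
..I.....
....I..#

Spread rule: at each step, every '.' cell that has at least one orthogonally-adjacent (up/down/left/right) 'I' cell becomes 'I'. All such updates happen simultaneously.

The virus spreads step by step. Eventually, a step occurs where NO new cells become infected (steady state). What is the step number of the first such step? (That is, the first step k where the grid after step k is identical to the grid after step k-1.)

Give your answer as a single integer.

Answer: 6

Derivation:
Step 0 (initial): 3 infected
Step 1: +10 new -> 13 infected
Step 2: +9 new -> 22 infected
Step 3: +5 new -> 27 infected
Step 4: +4 new -> 31 infected
Step 5: +1 new -> 32 infected
Step 6: +0 new -> 32 infected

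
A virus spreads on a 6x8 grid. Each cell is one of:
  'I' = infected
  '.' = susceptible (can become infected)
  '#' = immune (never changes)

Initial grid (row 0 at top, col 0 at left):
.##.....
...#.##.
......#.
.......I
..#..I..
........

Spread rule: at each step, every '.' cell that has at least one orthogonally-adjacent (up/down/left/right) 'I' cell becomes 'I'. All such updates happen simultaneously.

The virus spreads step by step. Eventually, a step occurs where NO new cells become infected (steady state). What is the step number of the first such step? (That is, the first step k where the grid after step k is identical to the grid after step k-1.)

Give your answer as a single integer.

Answer: 10

Derivation:
Step 0 (initial): 2 infected
Step 1: +7 new -> 9 infected
Step 2: +7 new -> 16 infected
Step 3: +4 new -> 20 infected
Step 4: +5 new -> 25 infected
Step 5: +5 new -> 30 infected
Step 6: +6 new -> 36 infected
Step 7: +3 new -> 39 infected
Step 8: +1 new -> 40 infected
Step 9: +1 new -> 41 infected
Step 10: +0 new -> 41 infected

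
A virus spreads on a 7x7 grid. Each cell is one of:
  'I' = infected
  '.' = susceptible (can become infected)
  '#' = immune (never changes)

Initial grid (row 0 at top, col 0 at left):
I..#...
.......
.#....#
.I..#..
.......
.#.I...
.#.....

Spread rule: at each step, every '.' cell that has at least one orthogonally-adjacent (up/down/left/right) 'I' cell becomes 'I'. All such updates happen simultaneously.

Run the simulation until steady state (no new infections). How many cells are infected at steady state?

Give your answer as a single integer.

Step 0 (initial): 3 infected
Step 1: +9 new -> 12 infected
Step 2: +11 new -> 23 infected
Step 3: +6 new -> 29 infected
Step 4: +6 new -> 35 infected
Step 5: +3 new -> 38 infected
Step 6: +2 new -> 40 infected
Step 7: +2 new -> 42 infected
Step 8: +1 new -> 43 infected
Step 9: +0 new -> 43 infected

Answer: 43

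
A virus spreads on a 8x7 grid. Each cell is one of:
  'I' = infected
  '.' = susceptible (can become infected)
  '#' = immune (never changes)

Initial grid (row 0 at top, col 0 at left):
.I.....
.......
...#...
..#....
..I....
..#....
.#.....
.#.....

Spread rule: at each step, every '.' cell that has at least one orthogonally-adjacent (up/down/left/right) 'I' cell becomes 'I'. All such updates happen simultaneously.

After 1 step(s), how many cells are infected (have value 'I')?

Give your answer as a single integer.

Answer: 7

Derivation:
Step 0 (initial): 2 infected
Step 1: +5 new -> 7 infected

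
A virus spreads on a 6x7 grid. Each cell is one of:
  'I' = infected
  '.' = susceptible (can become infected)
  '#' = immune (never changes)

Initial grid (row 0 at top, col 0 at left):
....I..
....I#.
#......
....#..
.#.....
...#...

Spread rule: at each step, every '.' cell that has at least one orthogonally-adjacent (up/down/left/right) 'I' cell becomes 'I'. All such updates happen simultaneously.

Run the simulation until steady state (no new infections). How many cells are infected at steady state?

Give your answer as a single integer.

Answer: 37

Derivation:
Step 0 (initial): 2 infected
Step 1: +4 new -> 6 infected
Step 2: +5 new -> 11 infected
Step 3: +7 new -> 18 infected
Step 4: +7 new -> 25 infected
Step 5: +5 new -> 30 infected
Step 6: +4 new -> 34 infected
Step 7: +2 new -> 36 infected
Step 8: +1 new -> 37 infected
Step 9: +0 new -> 37 infected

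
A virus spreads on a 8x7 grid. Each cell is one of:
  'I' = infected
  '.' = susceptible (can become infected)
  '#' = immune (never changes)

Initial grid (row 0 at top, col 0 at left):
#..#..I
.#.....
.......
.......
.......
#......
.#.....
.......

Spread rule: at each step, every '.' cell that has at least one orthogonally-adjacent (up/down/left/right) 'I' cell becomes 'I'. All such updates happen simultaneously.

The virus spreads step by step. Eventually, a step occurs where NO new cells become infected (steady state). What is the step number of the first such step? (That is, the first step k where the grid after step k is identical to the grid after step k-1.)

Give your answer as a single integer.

Step 0 (initial): 1 infected
Step 1: +2 new -> 3 infected
Step 2: +3 new -> 6 infected
Step 3: +3 new -> 9 infected
Step 4: +4 new -> 13 infected
Step 5: +5 new -> 18 infected
Step 6: +6 new -> 24 infected
Step 7: +7 new -> 31 infected
Step 8: +6 new -> 37 infected
Step 9: +6 new -> 43 infected
Step 10: +4 new -> 47 infected
Step 11: +1 new -> 48 infected
Step 12: +1 new -> 49 infected
Step 13: +1 new -> 50 infected
Step 14: +1 new -> 51 infected
Step 15: +0 new -> 51 infected

Answer: 15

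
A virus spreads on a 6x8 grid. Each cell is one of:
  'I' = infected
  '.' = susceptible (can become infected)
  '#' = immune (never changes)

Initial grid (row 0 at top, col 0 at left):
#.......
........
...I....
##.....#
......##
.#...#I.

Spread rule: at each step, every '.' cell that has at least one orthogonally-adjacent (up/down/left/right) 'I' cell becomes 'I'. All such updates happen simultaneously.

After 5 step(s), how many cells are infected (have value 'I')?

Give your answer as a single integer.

Answer: 38

Derivation:
Step 0 (initial): 2 infected
Step 1: +5 new -> 7 infected
Step 2: +8 new -> 15 infected
Step 3: +10 new -> 25 infected
Step 4: +10 new -> 35 infected
Step 5: +3 new -> 38 infected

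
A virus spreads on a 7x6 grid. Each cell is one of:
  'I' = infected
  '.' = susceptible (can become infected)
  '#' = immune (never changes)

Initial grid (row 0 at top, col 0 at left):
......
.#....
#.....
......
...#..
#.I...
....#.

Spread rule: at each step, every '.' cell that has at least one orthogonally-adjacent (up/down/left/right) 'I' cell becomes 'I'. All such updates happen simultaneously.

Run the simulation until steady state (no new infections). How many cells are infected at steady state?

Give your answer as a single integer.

Answer: 37

Derivation:
Step 0 (initial): 1 infected
Step 1: +4 new -> 5 infected
Step 2: +5 new -> 10 infected
Step 3: +7 new -> 17 infected
Step 4: +7 new -> 24 infected
Step 5: +4 new -> 28 infected
Step 6: +4 new -> 32 infected
Step 7: +3 new -> 35 infected
Step 8: +2 new -> 37 infected
Step 9: +0 new -> 37 infected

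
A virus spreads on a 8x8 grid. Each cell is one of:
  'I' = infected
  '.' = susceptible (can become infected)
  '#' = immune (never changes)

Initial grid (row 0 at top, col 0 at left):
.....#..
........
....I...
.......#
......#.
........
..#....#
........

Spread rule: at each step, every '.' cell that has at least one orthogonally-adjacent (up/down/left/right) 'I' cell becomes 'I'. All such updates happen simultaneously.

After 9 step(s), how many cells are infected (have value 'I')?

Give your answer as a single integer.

Answer: 59

Derivation:
Step 0 (initial): 1 infected
Step 1: +4 new -> 5 infected
Step 2: +8 new -> 13 infected
Step 3: +10 new -> 23 infected
Step 4: +10 new -> 33 infected
Step 5: +10 new -> 43 infected
Step 6: +7 new -> 50 infected
Step 7: +5 new -> 55 infected
Step 8: +3 new -> 58 infected
Step 9: +1 new -> 59 infected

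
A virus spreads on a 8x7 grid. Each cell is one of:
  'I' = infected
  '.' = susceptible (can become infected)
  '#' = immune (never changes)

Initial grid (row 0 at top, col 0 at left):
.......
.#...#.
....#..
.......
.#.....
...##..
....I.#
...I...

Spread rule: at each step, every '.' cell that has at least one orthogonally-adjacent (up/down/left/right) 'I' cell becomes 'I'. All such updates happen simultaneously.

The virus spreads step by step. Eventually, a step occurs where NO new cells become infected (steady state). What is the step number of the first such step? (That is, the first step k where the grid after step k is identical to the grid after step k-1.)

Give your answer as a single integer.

Answer: 11

Derivation:
Step 0 (initial): 2 infected
Step 1: +4 new -> 6 infected
Step 2: +4 new -> 10 infected
Step 3: +6 new -> 16 infected
Step 4: +6 new -> 22 infected
Step 5: +6 new -> 28 infected
Step 6: +5 new -> 33 infected
Step 7: +5 new -> 38 infected
Step 8: +4 new -> 42 infected
Step 9: +5 new -> 47 infected
Step 10: +2 new -> 49 infected
Step 11: +0 new -> 49 infected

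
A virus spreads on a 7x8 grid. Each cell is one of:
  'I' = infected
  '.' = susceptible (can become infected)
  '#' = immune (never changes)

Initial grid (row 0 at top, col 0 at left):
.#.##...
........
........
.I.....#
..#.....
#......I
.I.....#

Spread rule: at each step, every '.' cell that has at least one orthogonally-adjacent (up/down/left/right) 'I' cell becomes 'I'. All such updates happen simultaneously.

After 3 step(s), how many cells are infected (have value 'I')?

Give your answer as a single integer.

Answer: 33

Derivation:
Step 0 (initial): 3 infected
Step 1: +9 new -> 12 infected
Step 2: +10 new -> 22 infected
Step 3: +11 new -> 33 infected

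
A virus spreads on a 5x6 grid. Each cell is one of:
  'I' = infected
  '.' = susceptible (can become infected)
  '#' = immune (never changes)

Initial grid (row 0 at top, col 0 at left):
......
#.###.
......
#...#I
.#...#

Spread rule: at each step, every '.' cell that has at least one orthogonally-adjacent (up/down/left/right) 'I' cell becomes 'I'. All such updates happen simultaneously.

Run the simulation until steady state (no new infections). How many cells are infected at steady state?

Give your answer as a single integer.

Answer: 21

Derivation:
Step 0 (initial): 1 infected
Step 1: +1 new -> 2 infected
Step 2: +2 new -> 4 infected
Step 3: +2 new -> 6 infected
Step 4: +3 new -> 9 infected
Step 5: +4 new -> 13 infected
Step 6: +6 new -> 19 infected
Step 7: +1 new -> 20 infected
Step 8: +1 new -> 21 infected
Step 9: +0 new -> 21 infected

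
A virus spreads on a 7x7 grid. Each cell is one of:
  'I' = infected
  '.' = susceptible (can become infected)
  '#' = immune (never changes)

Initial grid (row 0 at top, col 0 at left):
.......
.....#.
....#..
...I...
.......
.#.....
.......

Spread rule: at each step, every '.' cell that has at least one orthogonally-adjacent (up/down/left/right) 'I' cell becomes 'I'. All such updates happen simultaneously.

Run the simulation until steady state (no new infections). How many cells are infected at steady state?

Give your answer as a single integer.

Answer: 46

Derivation:
Step 0 (initial): 1 infected
Step 1: +4 new -> 5 infected
Step 2: +7 new -> 12 infected
Step 3: +12 new -> 24 infected
Step 4: +10 new -> 34 infected
Step 5: +8 new -> 42 infected
Step 6: +4 new -> 46 infected
Step 7: +0 new -> 46 infected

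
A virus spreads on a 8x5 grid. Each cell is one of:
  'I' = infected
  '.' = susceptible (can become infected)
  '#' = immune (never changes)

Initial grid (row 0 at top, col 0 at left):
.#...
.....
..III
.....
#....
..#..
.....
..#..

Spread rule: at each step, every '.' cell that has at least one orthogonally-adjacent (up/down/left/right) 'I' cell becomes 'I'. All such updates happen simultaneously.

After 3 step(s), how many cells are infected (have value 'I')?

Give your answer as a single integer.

Answer: 24

Derivation:
Step 0 (initial): 3 infected
Step 1: +7 new -> 10 infected
Step 2: +9 new -> 19 infected
Step 3: +5 new -> 24 infected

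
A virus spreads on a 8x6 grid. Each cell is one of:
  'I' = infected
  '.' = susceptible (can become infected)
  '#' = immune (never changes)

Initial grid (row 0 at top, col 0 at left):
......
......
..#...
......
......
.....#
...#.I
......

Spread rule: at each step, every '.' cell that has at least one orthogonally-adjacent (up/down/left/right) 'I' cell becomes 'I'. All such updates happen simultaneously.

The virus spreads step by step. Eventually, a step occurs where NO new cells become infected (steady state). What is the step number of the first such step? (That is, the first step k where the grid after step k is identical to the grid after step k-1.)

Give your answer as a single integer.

Step 0 (initial): 1 infected
Step 1: +2 new -> 3 infected
Step 2: +2 new -> 5 infected
Step 3: +3 new -> 8 infected
Step 4: +5 new -> 13 infected
Step 5: +7 new -> 20 infected
Step 6: +8 new -> 28 infected
Step 7: +6 new -> 34 infected
Step 8: +5 new -> 39 infected
Step 9: +3 new -> 42 infected
Step 10: +2 new -> 44 infected
Step 11: +1 new -> 45 infected
Step 12: +0 new -> 45 infected

Answer: 12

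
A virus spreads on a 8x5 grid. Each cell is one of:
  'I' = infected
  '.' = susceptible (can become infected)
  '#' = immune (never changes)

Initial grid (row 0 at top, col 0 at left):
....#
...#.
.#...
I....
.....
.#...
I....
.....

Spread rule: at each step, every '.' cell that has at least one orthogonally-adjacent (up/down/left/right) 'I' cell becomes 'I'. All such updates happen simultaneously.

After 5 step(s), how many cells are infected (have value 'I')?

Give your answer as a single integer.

Answer: 34

Derivation:
Step 0 (initial): 2 infected
Step 1: +6 new -> 8 infected
Step 2: +5 new -> 13 infected
Step 3: +8 new -> 21 infected
Step 4: +8 new -> 29 infected
Step 5: +5 new -> 34 infected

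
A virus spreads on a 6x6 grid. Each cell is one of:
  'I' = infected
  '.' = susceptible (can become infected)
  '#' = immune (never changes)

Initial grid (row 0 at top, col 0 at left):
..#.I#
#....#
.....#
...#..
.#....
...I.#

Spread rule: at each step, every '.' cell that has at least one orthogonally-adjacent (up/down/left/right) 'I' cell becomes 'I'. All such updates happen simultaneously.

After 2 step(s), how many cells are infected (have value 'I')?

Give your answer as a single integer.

Step 0 (initial): 2 infected
Step 1: +5 new -> 7 infected
Step 2: +5 new -> 12 infected

Answer: 12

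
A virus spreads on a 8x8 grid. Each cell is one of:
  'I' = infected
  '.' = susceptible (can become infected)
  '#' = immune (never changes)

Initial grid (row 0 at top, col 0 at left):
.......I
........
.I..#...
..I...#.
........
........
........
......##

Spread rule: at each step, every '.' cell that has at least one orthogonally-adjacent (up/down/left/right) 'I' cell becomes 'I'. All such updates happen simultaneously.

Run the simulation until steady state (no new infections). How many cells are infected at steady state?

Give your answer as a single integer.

Step 0 (initial): 3 infected
Step 1: +8 new -> 11 infected
Step 2: +12 new -> 23 infected
Step 3: +13 new -> 36 infected
Step 4: +10 new -> 46 infected
Step 5: +7 new -> 53 infected
Step 6: +5 new -> 58 infected
Step 7: +2 new -> 60 infected
Step 8: +0 new -> 60 infected

Answer: 60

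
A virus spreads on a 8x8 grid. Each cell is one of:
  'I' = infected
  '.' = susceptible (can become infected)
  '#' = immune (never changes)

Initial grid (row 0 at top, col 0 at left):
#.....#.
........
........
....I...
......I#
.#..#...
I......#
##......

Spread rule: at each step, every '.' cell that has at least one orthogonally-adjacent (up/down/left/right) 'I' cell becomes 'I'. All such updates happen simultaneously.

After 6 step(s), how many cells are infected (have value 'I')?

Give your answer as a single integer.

Step 0 (initial): 3 infected
Step 1: +9 new -> 12 infected
Step 2: +12 new -> 24 infected
Step 3: +16 new -> 40 infected
Step 4: +10 new -> 50 infected
Step 5: +5 new -> 55 infected
Step 6: +1 new -> 56 infected

Answer: 56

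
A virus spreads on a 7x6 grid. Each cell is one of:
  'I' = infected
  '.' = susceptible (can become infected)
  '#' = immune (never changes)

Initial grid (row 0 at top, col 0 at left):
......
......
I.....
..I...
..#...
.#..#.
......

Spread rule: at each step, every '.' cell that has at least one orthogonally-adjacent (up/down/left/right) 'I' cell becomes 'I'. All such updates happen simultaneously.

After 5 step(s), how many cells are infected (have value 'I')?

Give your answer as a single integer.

Step 0 (initial): 2 infected
Step 1: +6 new -> 8 infected
Step 2: +8 new -> 16 infected
Step 3: +8 new -> 24 infected
Step 4: +7 new -> 31 infected
Step 5: +6 new -> 37 infected

Answer: 37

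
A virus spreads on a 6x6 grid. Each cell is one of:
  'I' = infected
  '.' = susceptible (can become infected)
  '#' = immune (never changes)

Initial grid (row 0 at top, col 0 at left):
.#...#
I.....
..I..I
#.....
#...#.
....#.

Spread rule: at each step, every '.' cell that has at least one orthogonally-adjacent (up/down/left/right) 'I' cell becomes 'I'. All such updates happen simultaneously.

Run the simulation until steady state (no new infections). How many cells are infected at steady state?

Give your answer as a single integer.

Step 0 (initial): 3 infected
Step 1: +10 new -> 13 infected
Step 2: +8 new -> 21 infected
Step 3: +6 new -> 27 infected
Step 4: +2 new -> 29 infected
Step 5: +1 new -> 30 infected
Step 6: +0 new -> 30 infected

Answer: 30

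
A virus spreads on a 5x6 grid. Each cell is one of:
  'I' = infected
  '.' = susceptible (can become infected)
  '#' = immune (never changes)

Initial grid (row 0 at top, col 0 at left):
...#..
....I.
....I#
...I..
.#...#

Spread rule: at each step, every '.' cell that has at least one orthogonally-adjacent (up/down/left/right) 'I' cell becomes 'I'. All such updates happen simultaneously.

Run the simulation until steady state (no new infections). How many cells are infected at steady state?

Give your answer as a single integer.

Step 0 (initial): 3 infected
Step 1: +7 new -> 10 infected
Step 2: +7 new -> 17 infected
Step 3: +4 new -> 21 infected
Step 4: +4 new -> 25 infected
Step 5: +1 new -> 26 infected
Step 6: +0 new -> 26 infected

Answer: 26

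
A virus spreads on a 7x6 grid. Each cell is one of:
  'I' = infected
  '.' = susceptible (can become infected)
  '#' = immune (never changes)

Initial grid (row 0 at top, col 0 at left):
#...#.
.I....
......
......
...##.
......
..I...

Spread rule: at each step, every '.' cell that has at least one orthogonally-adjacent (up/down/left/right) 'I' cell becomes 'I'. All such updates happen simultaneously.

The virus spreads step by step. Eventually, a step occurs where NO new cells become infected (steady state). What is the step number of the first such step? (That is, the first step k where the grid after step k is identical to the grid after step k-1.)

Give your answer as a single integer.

Step 0 (initial): 2 infected
Step 1: +7 new -> 9 infected
Step 2: +10 new -> 19 infected
Step 3: +9 new -> 28 infected
Step 4: +5 new -> 33 infected
Step 5: +4 new -> 37 infected
Step 6: +1 new -> 38 infected
Step 7: +0 new -> 38 infected

Answer: 7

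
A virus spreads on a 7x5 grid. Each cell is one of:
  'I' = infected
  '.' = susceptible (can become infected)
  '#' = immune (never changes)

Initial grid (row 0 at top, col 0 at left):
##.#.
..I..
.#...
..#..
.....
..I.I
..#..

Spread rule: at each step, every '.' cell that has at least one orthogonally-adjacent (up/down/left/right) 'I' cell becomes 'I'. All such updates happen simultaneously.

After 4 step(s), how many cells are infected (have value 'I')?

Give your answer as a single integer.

Answer: 29

Derivation:
Step 0 (initial): 3 infected
Step 1: +9 new -> 12 infected
Step 2: +9 new -> 21 infected
Step 3: +7 new -> 28 infected
Step 4: +1 new -> 29 infected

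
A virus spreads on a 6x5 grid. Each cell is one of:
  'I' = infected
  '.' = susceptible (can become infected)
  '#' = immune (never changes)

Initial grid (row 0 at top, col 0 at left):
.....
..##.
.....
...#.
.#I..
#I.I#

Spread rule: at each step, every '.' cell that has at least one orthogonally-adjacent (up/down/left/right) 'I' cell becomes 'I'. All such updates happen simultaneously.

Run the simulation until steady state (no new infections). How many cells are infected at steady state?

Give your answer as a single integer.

Answer: 24

Derivation:
Step 0 (initial): 3 infected
Step 1: +3 new -> 6 infected
Step 2: +3 new -> 9 infected
Step 3: +4 new -> 13 infected
Step 4: +4 new -> 17 infected
Step 5: +3 new -> 20 infected
Step 6: +3 new -> 23 infected
Step 7: +1 new -> 24 infected
Step 8: +0 new -> 24 infected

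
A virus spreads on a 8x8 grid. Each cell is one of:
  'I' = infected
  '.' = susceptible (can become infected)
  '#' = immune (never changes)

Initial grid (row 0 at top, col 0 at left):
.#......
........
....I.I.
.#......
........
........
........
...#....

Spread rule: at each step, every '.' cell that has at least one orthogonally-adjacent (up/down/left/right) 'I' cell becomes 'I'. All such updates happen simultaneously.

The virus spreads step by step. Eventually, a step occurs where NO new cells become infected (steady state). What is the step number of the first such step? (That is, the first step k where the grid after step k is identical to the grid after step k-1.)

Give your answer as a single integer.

Answer: 10

Derivation:
Step 0 (initial): 2 infected
Step 1: +7 new -> 9 infected
Step 2: +11 new -> 20 infected
Step 3: +11 new -> 31 infected
Step 4: +9 new -> 40 infected
Step 5: +9 new -> 49 infected
Step 6: +6 new -> 55 infected
Step 7: +3 new -> 58 infected
Step 8: +2 new -> 60 infected
Step 9: +1 new -> 61 infected
Step 10: +0 new -> 61 infected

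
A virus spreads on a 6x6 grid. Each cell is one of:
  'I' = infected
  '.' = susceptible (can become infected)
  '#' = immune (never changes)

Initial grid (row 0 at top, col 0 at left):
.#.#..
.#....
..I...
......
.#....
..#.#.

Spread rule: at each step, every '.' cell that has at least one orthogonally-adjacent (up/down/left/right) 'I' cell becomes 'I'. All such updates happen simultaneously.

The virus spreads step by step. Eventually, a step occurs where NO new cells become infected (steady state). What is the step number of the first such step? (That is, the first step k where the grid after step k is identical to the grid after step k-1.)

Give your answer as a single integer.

Answer: 7

Derivation:
Step 0 (initial): 1 infected
Step 1: +4 new -> 5 infected
Step 2: +7 new -> 12 infected
Step 3: +6 new -> 18 infected
Step 4: +7 new -> 25 infected
Step 5: +3 new -> 28 infected
Step 6: +2 new -> 30 infected
Step 7: +0 new -> 30 infected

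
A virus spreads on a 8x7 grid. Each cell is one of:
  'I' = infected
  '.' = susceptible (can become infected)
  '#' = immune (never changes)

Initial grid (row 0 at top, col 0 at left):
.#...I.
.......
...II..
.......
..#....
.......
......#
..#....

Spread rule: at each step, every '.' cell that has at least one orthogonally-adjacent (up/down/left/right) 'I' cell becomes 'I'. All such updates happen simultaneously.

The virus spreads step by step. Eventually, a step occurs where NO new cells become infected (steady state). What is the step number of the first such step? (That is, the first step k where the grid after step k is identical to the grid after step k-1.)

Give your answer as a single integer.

Answer: 9

Derivation:
Step 0 (initial): 3 infected
Step 1: +9 new -> 12 infected
Step 2: +9 new -> 21 infected
Step 3: +8 new -> 29 infected
Step 4: +8 new -> 37 infected
Step 5: +8 new -> 45 infected
Step 6: +3 new -> 48 infected
Step 7: +3 new -> 51 infected
Step 8: +1 new -> 52 infected
Step 9: +0 new -> 52 infected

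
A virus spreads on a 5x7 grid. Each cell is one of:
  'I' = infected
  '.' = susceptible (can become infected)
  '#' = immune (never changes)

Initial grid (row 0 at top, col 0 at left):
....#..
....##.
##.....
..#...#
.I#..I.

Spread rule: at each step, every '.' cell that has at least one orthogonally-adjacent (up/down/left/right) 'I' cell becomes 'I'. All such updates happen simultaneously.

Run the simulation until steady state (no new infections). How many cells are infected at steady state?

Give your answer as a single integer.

Step 0 (initial): 2 infected
Step 1: +5 new -> 7 infected
Step 2: +4 new -> 11 infected
Step 3: +3 new -> 14 infected
Step 4: +2 new -> 16 infected
Step 5: +3 new -> 19 infected
Step 6: +3 new -> 22 infected
Step 7: +2 new -> 24 infected
Step 8: +2 new -> 26 infected
Step 9: +1 new -> 27 infected
Step 10: +0 new -> 27 infected

Answer: 27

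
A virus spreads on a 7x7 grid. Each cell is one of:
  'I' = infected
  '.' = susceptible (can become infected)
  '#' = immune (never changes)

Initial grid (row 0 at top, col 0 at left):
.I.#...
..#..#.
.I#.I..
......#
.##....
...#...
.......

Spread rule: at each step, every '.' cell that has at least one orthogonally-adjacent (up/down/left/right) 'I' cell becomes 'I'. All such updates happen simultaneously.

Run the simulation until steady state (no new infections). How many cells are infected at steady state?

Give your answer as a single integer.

Step 0 (initial): 3 infected
Step 1: +9 new -> 12 infected
Step 2: +9 new -> 21 infected
Step 3: +6 new -> 27 infected
Step 4: +5 new -> 32 infected
Step 5: +5 new -> 37 infected
Step 6: +4 new -> 41 infected
Step 7: +0 new -> 41 infected

Answer: 41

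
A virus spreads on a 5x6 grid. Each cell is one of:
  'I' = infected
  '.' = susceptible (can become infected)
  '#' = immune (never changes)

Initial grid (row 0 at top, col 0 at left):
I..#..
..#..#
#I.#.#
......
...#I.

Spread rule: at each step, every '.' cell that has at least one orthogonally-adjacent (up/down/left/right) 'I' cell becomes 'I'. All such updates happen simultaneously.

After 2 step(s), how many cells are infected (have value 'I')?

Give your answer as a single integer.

Step 0 (initial): 3 infected
Step 1: +7 new -> 10 infected
Step 2: +7 new -> 17 infected

Answer: 17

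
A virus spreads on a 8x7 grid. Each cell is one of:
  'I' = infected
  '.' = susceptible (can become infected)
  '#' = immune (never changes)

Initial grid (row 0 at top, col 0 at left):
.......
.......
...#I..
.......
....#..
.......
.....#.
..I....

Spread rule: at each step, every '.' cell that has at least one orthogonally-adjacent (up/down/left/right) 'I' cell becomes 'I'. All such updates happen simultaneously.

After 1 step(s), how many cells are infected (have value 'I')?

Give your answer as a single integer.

Step 0 (initial): 2 infected
Step 1: +6 new -> 8 infected

Answer: 8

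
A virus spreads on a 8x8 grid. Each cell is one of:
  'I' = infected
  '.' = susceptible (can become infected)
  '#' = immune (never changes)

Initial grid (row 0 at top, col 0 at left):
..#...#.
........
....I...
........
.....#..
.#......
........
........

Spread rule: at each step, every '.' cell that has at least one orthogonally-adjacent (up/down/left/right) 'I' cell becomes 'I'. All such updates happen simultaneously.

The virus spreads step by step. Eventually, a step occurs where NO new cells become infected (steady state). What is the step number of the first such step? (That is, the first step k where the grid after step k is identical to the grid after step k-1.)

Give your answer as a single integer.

Step 0 (initial): 1 infected
Step 1: +4 new -> 5 infected
Step 2: +8 new -> 13 infected
Step 3: +10 new -> 23 infected
Step 4: +10 new -> 33 infected
Step 5: +11 new -> 44 infected
Step 6: +7 new -> 51 infected
Step 7: +5 new -> 56 infected
Step 8: +3 new -> 59 infected
Step 9: +1 new -> 60 infected
Step 10: +0 new -> 60 infected

Answer: 10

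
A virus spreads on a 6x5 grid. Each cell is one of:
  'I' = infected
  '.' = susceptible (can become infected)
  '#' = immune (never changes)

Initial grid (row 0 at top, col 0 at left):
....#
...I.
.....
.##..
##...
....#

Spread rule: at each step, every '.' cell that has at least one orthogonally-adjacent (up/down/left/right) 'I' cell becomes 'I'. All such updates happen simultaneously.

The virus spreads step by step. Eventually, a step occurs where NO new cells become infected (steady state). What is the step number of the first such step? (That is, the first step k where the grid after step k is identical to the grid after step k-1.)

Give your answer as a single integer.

Answer: 8

Derivation:
Step 0 (initial): 1 infected
Step 1: +4 new -> 5 infected
Step 2: +5 new -> 10 infected
Step 3: +5 new -> 15 infected
Step 4: +5 new -> 20 infected
Step 5: +2 new -> 22 infected
Step 6: +1 new -> 23 infected
Step 7: +1 new -> 24 infected
Step 8: +0 new -> 24 infected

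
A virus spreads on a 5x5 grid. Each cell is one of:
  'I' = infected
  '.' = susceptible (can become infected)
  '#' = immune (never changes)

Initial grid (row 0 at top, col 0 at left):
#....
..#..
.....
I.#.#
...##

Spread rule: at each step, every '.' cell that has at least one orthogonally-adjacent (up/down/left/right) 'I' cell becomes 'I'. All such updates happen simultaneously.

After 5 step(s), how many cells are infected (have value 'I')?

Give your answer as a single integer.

Step 0 (initial): 1 infected
Step 1: +3 new -> 4 infected
Step 2: +3 new -> 7 infected
Step 3: +3 new -> 10 infected
Step 4: +2 new -> 12 infected
Step 5: +4 new -> 16 infected

Answer: 16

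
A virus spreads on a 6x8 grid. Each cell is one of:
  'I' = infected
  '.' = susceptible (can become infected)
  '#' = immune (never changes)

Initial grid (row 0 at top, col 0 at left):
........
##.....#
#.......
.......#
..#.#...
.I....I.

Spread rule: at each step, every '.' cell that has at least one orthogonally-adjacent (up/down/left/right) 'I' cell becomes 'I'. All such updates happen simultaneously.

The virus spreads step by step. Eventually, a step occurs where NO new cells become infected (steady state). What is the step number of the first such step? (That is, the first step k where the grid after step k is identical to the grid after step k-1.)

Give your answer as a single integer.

Answer: 9

Derivation:
Step 0 (initial): 2 infected
Step 1: +6 new -> 8 infected
Step 2: +7 new -> 15 infected
Step 3: +6 new -> 21 infected
Step 4: +6 new -> 27 infected
Step 5: +5 new -> 32 infected
Step 6: +5 new -> 37 infected
Step 7: +3 new -> 40 infected
Step 8: +1 new -> 41 infected
Step 9: +0 new -> 41 infected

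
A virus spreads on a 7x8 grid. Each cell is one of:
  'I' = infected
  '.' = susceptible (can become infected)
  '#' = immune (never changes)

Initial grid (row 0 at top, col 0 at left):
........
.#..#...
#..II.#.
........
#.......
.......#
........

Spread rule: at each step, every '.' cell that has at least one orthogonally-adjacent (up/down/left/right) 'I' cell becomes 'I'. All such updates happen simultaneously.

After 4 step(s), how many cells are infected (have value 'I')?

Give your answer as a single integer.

Step 0 (initial): 2 infected
Step 1: +5 new -> 7 infected
Step 2: +8 new -> 15 infected
Step 3: +10 new -> 25 infected
Step 4: +11 new -> 36 infected

Answer: 36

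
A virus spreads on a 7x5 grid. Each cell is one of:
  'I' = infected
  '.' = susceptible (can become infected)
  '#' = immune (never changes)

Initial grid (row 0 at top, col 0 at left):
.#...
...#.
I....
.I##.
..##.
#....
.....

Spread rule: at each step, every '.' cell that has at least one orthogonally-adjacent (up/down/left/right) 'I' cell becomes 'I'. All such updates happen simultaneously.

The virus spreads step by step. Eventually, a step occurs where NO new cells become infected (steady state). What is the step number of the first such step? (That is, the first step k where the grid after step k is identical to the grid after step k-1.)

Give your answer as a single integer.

Answer: 7

Derivation:
Step 0 (initial): 2 infected
Step 1: +4 new -> 6 infected
Step 2: +5 new -> 11 infected
Step 3: +4 new -> 15 infected
Step 4: +5 new -> 20 infected
Step 5: +5 new -> 25 infected
Step 6: +3 new -> 28 infected
Step 7: +0 new -> 28 infected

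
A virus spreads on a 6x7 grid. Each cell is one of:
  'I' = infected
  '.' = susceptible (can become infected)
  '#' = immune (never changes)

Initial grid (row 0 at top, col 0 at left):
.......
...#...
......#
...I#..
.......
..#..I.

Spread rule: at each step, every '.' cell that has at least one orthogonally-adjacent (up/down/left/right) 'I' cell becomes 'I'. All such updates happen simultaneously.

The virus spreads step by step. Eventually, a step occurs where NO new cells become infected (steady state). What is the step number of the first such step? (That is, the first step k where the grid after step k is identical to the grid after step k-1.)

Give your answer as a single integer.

Answer: 7

Derivation:
Step 0 (initial): 2 infected
Step 1: +6 new -> 8 infected
Step 2: +8 new -> 16 infected
Step 3: +7 new -> 23 infected
Step 4: +7 new -> 30 infected
Step 5: +6 new -> 36 infected
Step 6: +2 new -> 38 infected
Step 7: +0 new -> 38 infected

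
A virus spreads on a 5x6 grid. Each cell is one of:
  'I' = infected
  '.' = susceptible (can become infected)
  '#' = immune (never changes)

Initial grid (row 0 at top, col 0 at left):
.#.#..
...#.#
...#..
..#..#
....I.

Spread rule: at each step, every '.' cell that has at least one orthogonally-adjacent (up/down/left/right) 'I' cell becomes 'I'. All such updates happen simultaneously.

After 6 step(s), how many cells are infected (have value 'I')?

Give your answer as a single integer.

Answer: 19

Derivation:
Step 0 (initial): 1 infected
Step 1: +3 new -> 4 infected
Step 2: +3 new -> 7 infected
Step 3: +3 new -> 10 infected
Step 4: +3 new -> 13 infected
Step 5: +3 new -> 16 infected
Step 6: +3 new -> 19 infected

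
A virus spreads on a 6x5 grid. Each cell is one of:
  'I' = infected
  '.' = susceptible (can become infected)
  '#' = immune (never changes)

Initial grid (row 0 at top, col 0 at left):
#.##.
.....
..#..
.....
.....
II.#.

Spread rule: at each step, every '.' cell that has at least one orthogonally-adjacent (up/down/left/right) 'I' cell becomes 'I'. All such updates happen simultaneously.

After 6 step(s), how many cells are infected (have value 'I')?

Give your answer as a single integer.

Answer: 23

Derivation:
Step 0 (initial): 2 infected
Step 1: +3 new -> 5 infected
Step 2: +3 new -> 8 infected
Step 3: +4 new -> 12 infected
Step 4: +4 new -> 16 infected
Step 5: +5 new -> 21 infected
Step 6: +2 new -> 23 infected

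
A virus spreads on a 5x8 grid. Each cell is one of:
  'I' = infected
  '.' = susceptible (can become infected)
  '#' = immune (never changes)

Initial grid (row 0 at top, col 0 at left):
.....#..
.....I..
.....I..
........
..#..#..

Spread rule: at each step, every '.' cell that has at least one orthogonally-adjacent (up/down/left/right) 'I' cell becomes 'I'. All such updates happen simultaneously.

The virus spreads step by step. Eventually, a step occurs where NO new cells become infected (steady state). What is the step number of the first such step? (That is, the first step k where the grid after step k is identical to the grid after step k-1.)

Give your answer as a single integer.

Step 0 (initial): 2 infected
Step 1: +5 new -> 7 infected
Step 2: +8 new -> 15 infected
Step 3: +8 new -> 23 infected
Step 4: +6 new -> 29 infected
Step 5: +4 new -> 33 infected
Step 6: +3 new -> 36 infected
Step 7: +1 new -> 37 infected
Step 8: +0 new -> 37 infected

Answer: 8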